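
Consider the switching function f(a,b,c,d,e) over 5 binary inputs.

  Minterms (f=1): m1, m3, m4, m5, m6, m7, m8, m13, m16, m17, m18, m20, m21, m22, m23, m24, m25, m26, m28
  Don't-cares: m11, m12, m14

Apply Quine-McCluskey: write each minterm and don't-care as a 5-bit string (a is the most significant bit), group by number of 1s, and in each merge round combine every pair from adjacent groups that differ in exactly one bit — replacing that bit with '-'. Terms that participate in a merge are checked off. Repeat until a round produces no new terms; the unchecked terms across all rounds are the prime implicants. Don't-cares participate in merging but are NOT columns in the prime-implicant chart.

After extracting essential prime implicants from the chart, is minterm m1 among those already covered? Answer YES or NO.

size-2^0 implicants → 00001(✓)  00011(✓)  00100(✓)  00101(✓)  00110(✓)  00111(✓)  01000(✓)  01011(✓)  01100(✓)  01101(✓)  01110(✓)  10000(✓)  10001(✓)  10010(✓)  10100(✓)  10101(✓)  10110(✓)  10111(✓)  11000(✓)  11001(✓)  11010(✓)  11100(✓)
size-2^1 implicants → -0001(✓)  -0100(✓)  -0101(✓)  -0110(✓)  -0111(✓)  -1000(✓)  -1100(✓)  0-011  0-100(✓)  0-101(✓)  0-110(✓)  00-01(✓)  00-11(✓)  000-1(✓)  001-0(✓)  001-1(✓)  0010-(✓)  0011-(✓)  01-00(✓)  011-0(✓)  0110-(✓)  1-000(✓)  1-001(✓)  1-010(✓)  1-100(✓)  10-00(✓)  10-01(✓)  10-10(✓)  100-0(✓)  1000-(✓)  101-0(✓)  101-1(✓)  1010-(✓)  1011-(✓)  11-00(✓)  110-0(✓)  1100-(✓)
size-2^2 implicants → --100  -0-01  -01-0(✓)  -01-1(✓)  -010-(✓)  -011-(✓)  -1-00  0-1-0  0-10-  00--1  001--(✓)  1--00  1-0-0  1-00-  10--0  10-0-  101--(✓)
size-2^3 implicants → -01--
Unchecked terms (primes): --100, -0-01, -01--, -1-00, 0-011, 0-1-0, 0-10-, 00--1, 1--00, 1-0-0, 1-00-, 10--0, 10-0-
Minterm coverage:
  m1 ⊆ -0-01,00--1
  m3 ⊆ 0-011,00--1
  m4 ⊆ --100,-01--,0-1-0,0-10-
  m5 ⊆ -0-01,-01--,0-10-,00--1
  m6 ⊆ -01--,0-1-0
  m7 ⊆ -01--,00--1
  m8 ⊆ -1-00 [E]
  m13 ⊆ 0-10- [E]
  m16 ⊆ 1--00,1-0-0,1-00-,10--0,10-0-
  m17 ⊆ -0-01,1-00-,10-0-
  m18 ⊆ 1-0-0,10--0
  m20 ⊆ --100,-01--,1--00,10--0,10-0-
  m21 ⊆ -0-01,-01--,10-0-
  m22 ⊆ -01--,10--0
  m23 ⊆ -01-- [E]
  m24 ⊆ -1-00,1--00,1-0-0,1-00-
  m25 ⊆ 1-00- [E]
  m26 ⊆ 1-0-0 [E]
  m28 ⊆ --100,-1-00,1--00
E = {-01--, -1-00, 0-10-, 1-0-0, 1-00-}

NO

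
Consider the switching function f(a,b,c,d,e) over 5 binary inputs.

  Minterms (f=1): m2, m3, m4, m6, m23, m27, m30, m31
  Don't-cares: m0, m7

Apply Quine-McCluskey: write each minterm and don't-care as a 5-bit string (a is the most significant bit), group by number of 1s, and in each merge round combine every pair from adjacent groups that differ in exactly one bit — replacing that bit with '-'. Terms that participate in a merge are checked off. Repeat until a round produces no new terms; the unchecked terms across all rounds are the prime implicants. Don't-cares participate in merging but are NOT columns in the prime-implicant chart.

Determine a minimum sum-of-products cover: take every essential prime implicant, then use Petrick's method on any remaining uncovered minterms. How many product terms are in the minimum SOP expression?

5

Round 0: 00000✓ 00010✓ 00011✓ 00100✓ 00110✓ 00111✓ 10111✓ 11011✓ 11110✓ 11111✓
Round 1: -0111 00-00✓ 00-10✓ 00-11✓ 000-0✓ 0001-✓ 001-0✓ 0011-✓ 1-111 11-11 1111-
Round 2: 00--0 00-1-
PIs = {-0111, 00--0, 00-1-, 1-111, 11-11, 1111-}
Coverage chart:
  m2: 00--0,00-1-
  m3: 00-1- ←essential
  m4: 00--0 ←essential
  m6: 00--0,00-1-
  m23: -0111,1-111
  m27: 11-11 ←essential
  m30: 1111- ←essential
  m31: 1-111,11-11,1111-
Essential: 00--0, 00-1-, 11-11, 1111-
Petrick residual → -0111
Min cover (5 terms): b'cde + a'b'e' + a'b'd + abde + abcd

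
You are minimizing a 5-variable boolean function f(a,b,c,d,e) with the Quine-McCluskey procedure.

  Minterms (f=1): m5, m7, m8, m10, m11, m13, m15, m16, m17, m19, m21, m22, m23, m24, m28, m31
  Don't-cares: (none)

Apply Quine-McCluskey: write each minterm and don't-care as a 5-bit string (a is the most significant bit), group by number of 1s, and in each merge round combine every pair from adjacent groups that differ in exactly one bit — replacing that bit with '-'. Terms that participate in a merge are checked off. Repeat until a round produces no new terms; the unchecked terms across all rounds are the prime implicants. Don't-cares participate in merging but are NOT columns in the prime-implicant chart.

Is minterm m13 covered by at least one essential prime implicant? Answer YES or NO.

YES

Round 0: 00101✓ 00111✓ 01000✓ 01010✓ 01011✓ 01101✓ 01111✓ 10000✓ 10001✓ 10011✓ 10101✓ 10110✓ 10111✓ 11000✓ 11100✓ 11111✓
Round 1: -0101✓ -0111✓ -1000 -1111✓ 0-101✓ 0-111✓ 001-1✓ 01-11 010-0 0101- 011-1✓ 1-000 1-111✓ 10-01✓ 10-11✓ 100-1✓ 1000- 101-1✓ 1011- 11-00
Round 2: --111 -01-1 0-1-1 10--1
PIs = {--111, -01-1, -1000, 0-1-1, 01-11, 010-0, 0101-, 1-000, 10--1, 1000-, 1011-, 11-00}
Coverage chart:
  m5: -01-1,0-1-1
  m7: --111,-01-1,0-1-1
  m8: -1000,010-0
  m10: 010-0,0101-
  m11: 01-11,0101-
  m13: 0-1-1 ←essential
  m15: --111,0-1-1,01-11
  m16: 1-000,1000-
  m17: 10--1,1000-
  m19: 10--1 ←essential
  m21: -01-1,10--1
  m22: 1011- ←essential
  m23: --111,-01-1,10--1,1011-
  m24: -1000,1-000,11-00
  m28: 11-00 ←essential
  m31: --111 ←essential
Essential: --111, 0-1-1, 10--1, 1011-, 11-00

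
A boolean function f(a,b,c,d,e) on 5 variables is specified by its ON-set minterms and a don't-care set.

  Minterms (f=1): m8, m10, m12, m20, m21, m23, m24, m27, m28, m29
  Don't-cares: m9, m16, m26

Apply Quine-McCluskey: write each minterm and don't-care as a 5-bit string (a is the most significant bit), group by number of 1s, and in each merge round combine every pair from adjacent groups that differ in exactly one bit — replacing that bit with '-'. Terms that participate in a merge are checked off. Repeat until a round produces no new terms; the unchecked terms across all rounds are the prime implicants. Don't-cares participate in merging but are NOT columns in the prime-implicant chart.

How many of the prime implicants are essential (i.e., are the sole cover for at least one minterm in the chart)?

5

size-2^0 implicants → 01000(✓)  01001(✓)  01010(✓)  01100(✓)  10000(✓)  10100(✓)  10101(✓)  10111(✓)  11000(✓)  11010(✓)  11011(✓)  11100(✓)  11101(✓)
size-2^1 implicants → -1000(✓)  -1010(✓)  -1100(✓)  01-00(✓)  010-0(✓)  0100-  1-000(✓)  1-100(✓)  1-101(✓)  10-00(✓)  101-1  1010-(✓)  11-00(✓)  110-0(✓)  1101-  1110-(✓)
size-2^2 implicants → -1-00  -10-0  1--00  1-10-
Unchecked terms (primes): -1-00, -10-0, 0100-, 1--00, 1-10-, 101-1, 1101-
Minterm coverage:
  m8 ⊆ -1-00,-10-0,0100-
  m10 ⊆ -10-0 [E]
  m12 ⊆ -1-00 [E]
  m20 ⊆ 1--00,1-10-
  m21 ⊆ 1-10-,101-1
  m23 ⊆ 101-1 [E]
  m24 ⊆ -1-00,-10-0,1--00
  m27 ⊆ 1101- [E]
  m28 ⊆ -1-00,1--00,1-10-
  m29 ⊆ 1-10- [E]
E = {-1-00, -10-0, 1-10-, 101-1, 1101-}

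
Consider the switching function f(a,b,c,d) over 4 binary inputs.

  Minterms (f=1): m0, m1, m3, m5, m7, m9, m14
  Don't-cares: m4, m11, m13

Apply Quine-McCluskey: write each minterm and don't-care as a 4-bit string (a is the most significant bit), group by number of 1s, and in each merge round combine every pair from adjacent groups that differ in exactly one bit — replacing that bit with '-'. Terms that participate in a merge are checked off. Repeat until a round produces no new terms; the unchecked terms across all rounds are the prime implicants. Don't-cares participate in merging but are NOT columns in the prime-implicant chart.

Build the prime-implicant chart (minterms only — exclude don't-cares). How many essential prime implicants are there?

3

size-2^0 implicants → 0000(✓)  0001(✓)  0011(✓)  0100(✓)  0101(✓)  0111(✓)  1001(✓)  1011(✓)  1101(✓)  1110
size-2^1 implicants → -001(✓)  -011(✓)  -101(✓)  0-00(✓)  0-01(✓)  0-11(✓)  00-1(✓)  000-(✓)  01-1(✓)  010-(✓)  1-01(✓)  10-1(✓)
size-2^2 implicants → --01  -0-1  0--1  0-0-
Unchecked terms (primes): --01, -0-1, 0--1, 0-0-, 1110
Minterm coverage:
  m0 ⊆ 0-0- [E]
  m1 ⊆ --01,-0-1,0--1,0-0-
  m3 ⊆ -0-1,0--1
  m5 ⊆ --01,0--1,0-0-
  m7 ⊆ 0--1 [E]
  m9 ⊆ --01,-0-1
  m14 ⊆ 1110 [E]
E = {0--1, 0-0-, 1110}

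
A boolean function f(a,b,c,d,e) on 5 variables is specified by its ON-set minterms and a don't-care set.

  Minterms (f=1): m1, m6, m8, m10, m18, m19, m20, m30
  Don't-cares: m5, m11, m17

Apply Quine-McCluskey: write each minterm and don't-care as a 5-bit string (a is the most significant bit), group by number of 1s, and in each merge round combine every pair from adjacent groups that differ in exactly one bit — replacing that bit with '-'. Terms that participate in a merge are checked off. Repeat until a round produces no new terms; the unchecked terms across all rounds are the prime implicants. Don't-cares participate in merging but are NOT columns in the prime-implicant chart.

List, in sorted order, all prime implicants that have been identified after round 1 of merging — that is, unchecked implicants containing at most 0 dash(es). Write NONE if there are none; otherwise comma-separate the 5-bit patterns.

00110, 10100, 11110

size-2^0 implicants → 00001(✓)  00101(✓)  00110  01000(✓)  01010(✓)  01011(✓)  10001(✓)  10010(✓)  10011(✓)  10100  11110
size-2^1 implicants → -0001  00-01  010-0  0101-  100-1  1001-
Unchecked terms (primes): -0001, 00-01, 00110, 010-0, 0101-, 100-1, 1001-, 10100, 11110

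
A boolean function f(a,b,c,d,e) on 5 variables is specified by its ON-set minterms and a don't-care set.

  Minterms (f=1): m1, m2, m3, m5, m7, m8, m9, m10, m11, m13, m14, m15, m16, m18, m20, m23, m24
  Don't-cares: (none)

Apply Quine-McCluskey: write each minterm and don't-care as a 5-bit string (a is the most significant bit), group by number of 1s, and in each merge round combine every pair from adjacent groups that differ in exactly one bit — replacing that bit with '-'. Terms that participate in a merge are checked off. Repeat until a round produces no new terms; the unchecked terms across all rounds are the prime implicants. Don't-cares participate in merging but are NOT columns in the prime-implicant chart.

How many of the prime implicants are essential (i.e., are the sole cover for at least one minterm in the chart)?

Round 0: 00001✓ 00010✓ 00011✓ 00101✓ 00111✓ 01000✓ 01001✓ 01010✓ 01011✓ 01101✓ 01110✓ 01111✓ 10000✓ 10010✓ 10100✓ 10111✓ 11000✓
Round 1: -0010 -0111 -1000 0-001✓ 0-010✓ 0-011✓ 0-101✓ 0-111✓ 00-01✓ 00-11✓ 000-1✓ 0001-✓ 001-1✓ 01-01✓ 01-10✓ 01-11✓ 010-0✓ 010-1✓ 0100-✓ 0101-✓ 011-1✓ 0111-✓ 1-000 10-00 100-0
Round 2: 0--01✓ 0--11✓ 0-0-1✓ 0-01- 0-1-1✓ 00--1✓ 01--1✓ 01-1- 010--
Round 3: 0---1
PIs = {-0010, -0111, -1000, 0---1, 0-01-, 01-1-, 010--, 1-000, 10-00, 100-0}
Coverage chart:
  m1: 0---1 ←essential
  m2: -0010,0-01-
  m3: 0---1,0-01-
  m5: 0---1 ←essential
  m7: -0111,0---1
  m8: -1000,010--
  m9: 0---1,010--
  m10: 0-01-,01-1-,010--
  m11: 0---1,0-01-,01-1-,010--
  m13: 0---1 ←essential
  m14: 01-1- ←essential
  m15: 0---1,01-1-
  m16: 1-000,10-00,100-0
  m18: -0010,100-0
  m20: 10-00 ←essential
  m23: -0111 ←essential
  m24: -1000,1-000
Essential: -0111, 0---1, 01-1-, 10-00

4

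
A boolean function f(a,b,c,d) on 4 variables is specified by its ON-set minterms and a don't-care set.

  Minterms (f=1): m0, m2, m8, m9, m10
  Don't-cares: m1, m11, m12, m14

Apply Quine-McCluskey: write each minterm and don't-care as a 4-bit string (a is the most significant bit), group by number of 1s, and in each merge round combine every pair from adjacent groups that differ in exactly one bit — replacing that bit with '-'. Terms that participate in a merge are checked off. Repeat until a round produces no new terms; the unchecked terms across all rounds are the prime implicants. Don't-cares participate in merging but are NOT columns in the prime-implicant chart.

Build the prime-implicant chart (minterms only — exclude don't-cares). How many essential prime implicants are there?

1

[col 0] 0000*, 0001*, 0010*, 1000*, 1001*, 1010*, 1011*, 1100*, 1110*
[col 1] -000*, -001*, -010*, 00-0*, 000-*, 1-00*, 1-10*, 10-0*, 10-1*, 100-*, 101-*, 11-0*
[col 2] -0-0, -00-, 1--0, 10--
Prime implicants: -0-0, -00-, 1--0, 10--
PI chart (minterm → PIs covering it):
  0 | -0-0,-00-
  2 | -0-0  (sole → essential)
  8 | -0-0,-00-,1--0,10--
  9 | -00-,10--
  10 | -0-0,1--0,10--
Essential prime implicants: -0-0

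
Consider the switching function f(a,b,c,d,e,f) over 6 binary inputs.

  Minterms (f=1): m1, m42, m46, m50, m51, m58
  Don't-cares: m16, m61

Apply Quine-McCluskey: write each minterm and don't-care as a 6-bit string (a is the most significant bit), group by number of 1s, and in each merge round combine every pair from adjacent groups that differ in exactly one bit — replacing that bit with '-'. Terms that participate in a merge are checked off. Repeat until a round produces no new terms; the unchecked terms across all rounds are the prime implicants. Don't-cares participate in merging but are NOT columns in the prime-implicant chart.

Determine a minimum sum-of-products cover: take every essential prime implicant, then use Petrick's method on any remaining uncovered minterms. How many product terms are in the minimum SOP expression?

Round 0: 000001 010000 101010✓ 101110✓ 110010✓ 110011✓ 111010✓ 111101
Round 1: 1-1010 101-10 11-010 11001-
PIs = {000001, 010000, 1-1010, 101-10, 11-010, 11001-, 111101}
Coverage chart:
  m1: 000001 ←essential
  m42: 1-1010,101-10
  m46: 101-10 ←essential
  m50: 11-010,11001-
  m51: 11001- ←essential
  m58: 1-1010,11-010
Essential: 000001, 101-10, 11001-
Petrick residual → 1-1010
Min cover (4 terms): a'b'c'd'e'f + acd'ef' + ab'cef' + abc'd'e

4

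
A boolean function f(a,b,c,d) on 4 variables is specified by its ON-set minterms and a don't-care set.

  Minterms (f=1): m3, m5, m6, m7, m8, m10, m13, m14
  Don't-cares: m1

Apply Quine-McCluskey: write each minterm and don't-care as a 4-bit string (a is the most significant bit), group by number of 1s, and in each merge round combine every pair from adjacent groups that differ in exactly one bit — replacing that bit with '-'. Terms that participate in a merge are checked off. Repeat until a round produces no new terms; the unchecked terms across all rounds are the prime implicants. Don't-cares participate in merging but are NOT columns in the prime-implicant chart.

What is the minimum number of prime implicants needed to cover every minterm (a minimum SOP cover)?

4

[col 0] 0001*, 0011*, 0101*, 0110*, 0111*, 1000*, 1010*, 1101*, 1110*
[col 1] -101, -110, 0-01*, 0-11*, 00-1*, 01-1*, 011-, 1-10, 10-0
[col 2] 0--1
Prime implicants: -101, -110, 0--1, 011-, 1-10, 10-0
PI chart (minterm → PIs covering it):
  3 | 0--1  (sole → essential)
  5 | -101,0--1
  6 | -110,011-
  7 | 0--1,011-
  8 | 10-0  (sole → essential)
  10 | 1-10,10-0
  13 | -101  (sole → essential)
  14 | -110,1-10
Essential prime implicants: -101, 0--1, 10-0
Petrick residual → -110
Minimum SOP uses 4 PIs: bc'd + bcd' + a'd + ab'd'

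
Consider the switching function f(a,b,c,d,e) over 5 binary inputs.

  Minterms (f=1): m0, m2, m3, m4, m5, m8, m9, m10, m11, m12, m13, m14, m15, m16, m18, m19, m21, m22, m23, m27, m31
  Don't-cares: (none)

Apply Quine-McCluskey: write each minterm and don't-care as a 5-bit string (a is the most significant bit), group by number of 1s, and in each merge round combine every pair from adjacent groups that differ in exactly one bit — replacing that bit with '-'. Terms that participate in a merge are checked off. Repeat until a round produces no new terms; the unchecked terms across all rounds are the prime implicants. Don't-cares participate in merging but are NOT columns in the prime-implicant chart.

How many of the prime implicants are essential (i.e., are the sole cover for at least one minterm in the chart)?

3

size-2^0 implicants → 00000(✓)  00010(✓)  00011(✓)  00100(✓)  00101(✓)  01000(✓)  01001(✓)  01010(✓)  01011(✓)  01100(✓)  01101(✓)  01110(✓)  01111(✓)  10000(✓)  10010(✓)  10011(✓)  10101(✓)  10110(✓)  10111(✓)  11011(✓)  11111(✓)
size-2^1 implicants → -0000(✓)  -0010(✓)  -0011(✓)  -0101  -1011(✓)  -1111(✓)  0-000(✓)  0-010(✓)  0-011(✓)  0-100(✓)  0-101(✓)  00-00(✓)  000-0(✓)  0001-(✓)  0010-(✓)  01-00(✓)  01-01(✓)  01-10(✓)  01-11(✓)  010-0(✓)  010-1(✓)  0100-(✓)  0101-(✓)  011-0(✓)  011-1(✓)  0110-(✓)  0111-(✓)  1-011(✓)  1-111(✓)  10-10(✓)  10-11(✓)  100-0(✓)  1001-(✓)  101-1  1011-(✓)  11-11(✓)
size-2^2 implicants → --011  -00-0  -001-  -1-11  0--00  0-0-0  0-01-  0-10-  01--0(✓)  01--1(✓)  01-0-(✓)  01-1-(✓)  010--(✓)  011--(✓)  1--11  10-1-
size-2^3 implicants → 01---
Unchecked terms (primes): --011, -00-0, -001-, -0101, -1-11, 0--00, 0-0-0, 0-01-, 0-10-, 01---, 1--11, 10-1-, 101-1
Minterm coverage:
  m0 ⊆ -00-0,0--00,0-0-0
  m2 ⊆ -00-0,-001-,0-0-0,0-01-
  m3 ⊆ --011,-001-,0-01-
  m4 ⊆ 0--00,0-10-
  m5 ⊆ -0101,0-10-
  m8 ⊆ 0--00,0-0-0,01---
  m9 ⊆ 01--- [E]
  m10 ⊆ 0-0-0,0-01-,01---
  m11 ⊆ --011,-1-11,0-01-,01---
  m12 ⊆ 0--00,0-10-,01---
  m13 ⊆ 0-10-,01---
  m14 ⊆ 01--- [E]
  m15 ⊆ -1-11,01---
  m16 ⊆ -00-0 [E]
  m18 ⊆ -00-0,-001-,10-1-
  m19 ⊆ --011,-001-,1--11,10-1-
  m21 ⊆ -0101,101-1
  m22 ⊆ 10-1- [E]
  m23 ⊆ 1--11,10-1-,101-1
  m27 ⊆ --011,-1-11,1--11
  m31 ⊆ -1-11,1--11
E = {-00-0, 01---, 10-1-}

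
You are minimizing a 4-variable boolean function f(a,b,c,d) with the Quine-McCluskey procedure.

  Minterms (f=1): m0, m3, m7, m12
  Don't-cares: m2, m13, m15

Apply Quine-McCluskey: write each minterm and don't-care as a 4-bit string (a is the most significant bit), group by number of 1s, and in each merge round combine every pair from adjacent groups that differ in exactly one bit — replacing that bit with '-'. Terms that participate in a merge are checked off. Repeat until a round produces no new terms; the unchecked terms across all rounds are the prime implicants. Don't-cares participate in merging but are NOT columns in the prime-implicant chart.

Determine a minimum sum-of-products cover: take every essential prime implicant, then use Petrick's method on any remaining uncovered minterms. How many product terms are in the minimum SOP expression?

Round 0: 0000✓ 0010✓ 0011✓ 0111✓ 1100✓ 1101✓ 1111✓
Round 1: -111 0-11 00-0 001- 11-1 110-
PIs = {-111, 0-11, 00-0, 001-, 11-1, 110-}
Coverage chart:
  m0: 00-0 ←essential
  m3: 0-11,001-
  m7: -111,0-11
  m12: 110- ←essential
Essential: 00-0, 110-
Petrick residual → 0-11
Min cover (3 terms): a'cd + a'b'd' + abc'

3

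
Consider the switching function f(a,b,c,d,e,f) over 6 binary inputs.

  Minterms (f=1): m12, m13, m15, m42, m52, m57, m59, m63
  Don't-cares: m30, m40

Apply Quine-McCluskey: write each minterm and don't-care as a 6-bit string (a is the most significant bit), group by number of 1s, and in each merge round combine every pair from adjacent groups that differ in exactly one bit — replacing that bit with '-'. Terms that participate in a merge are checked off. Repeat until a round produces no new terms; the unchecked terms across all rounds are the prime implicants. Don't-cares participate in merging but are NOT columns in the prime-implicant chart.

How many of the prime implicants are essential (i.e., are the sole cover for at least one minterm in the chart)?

[col 0] 001100*, 001101*, 001111*, 011110, 101000*, 101010*, 110100, 111001*, 111011*, 111111*
[col 1] 0011-1, 00110-, 1010-0, 111-11, 1110-1
Prime implicants: 0011-1, 00110-, 011110, 1010-0, 110100, 111-11, 1110-1
PI chart (minterm → PIs covering it):
  12 | 00110-  (sole → essential)
  13 | 0011-1,00110-
  15 | 0011-1  (sole → essential)
  42 | 1010-0  (sole → essential)
  52 | 110100  (sole → essential)
  57 | 1110-1  (sole → essential)
  59 | 111-11,1110-1
  63 | 111-11  (sole → essential)
Essential prime implicants: 0011-1, 00110-, 1010-0, 110100, 111-11, 1110-1

6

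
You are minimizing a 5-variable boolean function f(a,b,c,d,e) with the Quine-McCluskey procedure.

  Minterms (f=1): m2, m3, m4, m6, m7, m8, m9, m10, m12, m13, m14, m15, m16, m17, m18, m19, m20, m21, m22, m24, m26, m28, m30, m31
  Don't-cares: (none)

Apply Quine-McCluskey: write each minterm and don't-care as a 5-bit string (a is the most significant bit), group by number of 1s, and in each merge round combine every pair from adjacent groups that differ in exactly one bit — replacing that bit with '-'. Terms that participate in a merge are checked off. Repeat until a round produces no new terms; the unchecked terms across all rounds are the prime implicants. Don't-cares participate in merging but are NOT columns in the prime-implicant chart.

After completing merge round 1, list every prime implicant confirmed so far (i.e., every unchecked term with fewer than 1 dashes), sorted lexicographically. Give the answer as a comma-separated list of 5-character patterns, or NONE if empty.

NONE

Round 0: 00010✓ 00011✓ 00100✓ 00110✓ 00111✓ 01000✓ 01001✓ 01010✓ 01100✓ 01101✓ 01110✓ 01111✓ 10000✓ 10001✓ 10010✓ 10011✓ 10100✓ 10101✓ 10110✓ 11000✓ 11010✓ 11100✓ 11110✓ 11111✓
Round 1: -0010✓ -0011✓ -0100✓ -0110✓ -1000✓ -1010✓ -1100✓ -1110✓ -1111✓ 0-010✓ 0-100✓ 0-110✓ 0-111✓ 00-10✓ 00-11✓ 0001-✓ 001-0✓ 0011-✓ 01-00✓ 01-01✓ 01-10✓ 010-0✓ 0100-✓ 011-0✓ 011-1✓ 0110-✓ 0111-✓ 1-000✓ 1-010✓ 1-100✓ 1-110✓ 10-00✓ 10-01✓ 10-10✓ 100-0✓ 100-1✓ 1000-✓ 1001-✓ 101-0✓ 1010-✓ 11-00✓ 11-10✓ 110-0✓ 111-0✓ 1111-✓
Round 2: --010✓ --100✓ --110✓ -0-10✓ -001- -01-0✓ -1-00✓ -1-10✓ -10-0✓ -11-0✓ -111- 0--10✓ 0-1-0✓ 0-11- 00-1- 01--0✓ 01-0- 011-- 1--00✓ 1--10✓ 1-0-0✓ 1-1-0✓ 10--0✓ 10-0- 100-- 11--0✓
Round 3: ---10 --1-0 -1--0 1---0
PIs = {---10, --1-0, -001-, -1--0, -111-, 0-11-, 00-1-, 01-0-, 011--, 1---0, 10-0-, 100--}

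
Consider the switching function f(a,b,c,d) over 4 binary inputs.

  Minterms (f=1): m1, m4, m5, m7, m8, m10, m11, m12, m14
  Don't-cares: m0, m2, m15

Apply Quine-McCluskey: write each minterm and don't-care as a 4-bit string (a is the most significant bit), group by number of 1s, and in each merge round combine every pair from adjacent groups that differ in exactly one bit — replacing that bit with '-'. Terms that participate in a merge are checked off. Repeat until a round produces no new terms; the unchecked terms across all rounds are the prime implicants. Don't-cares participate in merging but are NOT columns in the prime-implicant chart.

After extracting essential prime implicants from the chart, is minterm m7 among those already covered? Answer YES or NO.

Round 0: 0000✓ 0001✓ 0010✓ 0100✓ 0101✓ 0111✓ 1000✓ 1010✓ 1011✓ 1100✓ 1110✓ 1111✓
Round 1: -000✓ -010✓ -100✓ -111 0-00✓ 0-01✓ 00-0✓ 000-✓ 01-1 010-✓ 1-00✓ 1-10✓ 1-11✓ 10-0✓ 101-✓ 11-0✓ 111-✓
Round 2: --00 -0-0 0-0- 1--0 1-1-
PIs = {--00, -0-0, -111, 0-0-, 01-1, 1--0, 1-1-}
Coverage chart:
  m1: 0-0- ←essential
  m4: --00,0-0-
  m5: 0-0-,01-1
  m7: -111,01-1
  m8: --00,-0-0,1--0
  m10: -0-0,1--0,1-1-
  m11: 1-1- ←essential
  m12: --00,1--0
  m14: 1--0,1-1-
Essential: 0-0-, 1-1-

NO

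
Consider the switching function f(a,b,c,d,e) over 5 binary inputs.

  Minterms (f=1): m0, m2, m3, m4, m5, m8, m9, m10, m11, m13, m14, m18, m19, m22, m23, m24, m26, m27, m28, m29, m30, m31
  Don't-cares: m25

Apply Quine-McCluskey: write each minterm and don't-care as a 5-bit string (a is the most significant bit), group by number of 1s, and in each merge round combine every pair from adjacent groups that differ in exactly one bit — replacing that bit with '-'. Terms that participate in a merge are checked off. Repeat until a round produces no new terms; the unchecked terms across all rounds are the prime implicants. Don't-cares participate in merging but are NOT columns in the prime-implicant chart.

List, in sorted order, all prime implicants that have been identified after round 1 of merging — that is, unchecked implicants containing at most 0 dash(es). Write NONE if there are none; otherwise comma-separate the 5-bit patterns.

NONE

Round 0: 00000✓ 00010✓ 00011✓ 00100✓ 00101✓ 01000✓ 01001✓ 01010✓ 01011✓ 01101✓ 01110✓ 10010✓ 10011✓ 10110✓ 10111✓ 11000✓ 11001✓ 11010✓ 11011✓ 11100✓ 11101✓ 11110✓ 11111✓
Round 1: -0010✓ -0011✓ -1000✓ -1001✓ -1010✓ -1011✓ -1101✓ -1110✓ 0-000✓ 0-010✓ 0-011✓ 0-101 00-00 000-0✓ 0001-✓ 0010- 01-01✓ 01-10✓ 010-0✓ 010-1✓ 0100-✓ 0101-✓ 1-010✓ 1-011✓ 1-110✓ 1-111✓ 10-10✓ 10-11✓ 1001-✓ 1011-✓ 11-00✓ 11-01✓ 11-10✓ 11-11✓ 110-0✓ 110-1✓ 1100-✓ 1101-✓ 111-0✓ 111-1✓ 1110-✓ 1111-✓
Round 2: --010✓ --011✓ -001-✓ -1-01 -1-10 -10-0✓ -10-1✓ -100-✓ -101-✓ 0-0-0 0-01-✓ 010--✓ 1--10✓ 1--11✓ 1-01-✓ 1-11-✓ 10-1-✓ 11--0✓ 11--1✓ 11-0-✓ 11-1-✓ 110--✓ 111--✓
Round 3: --01- -10-- 1--1- 11---
PIs = {--01-, -1-01, -1-10, -10--, 0-0-0, 0-101, 00-00, 0010-, 1--1-, 11---}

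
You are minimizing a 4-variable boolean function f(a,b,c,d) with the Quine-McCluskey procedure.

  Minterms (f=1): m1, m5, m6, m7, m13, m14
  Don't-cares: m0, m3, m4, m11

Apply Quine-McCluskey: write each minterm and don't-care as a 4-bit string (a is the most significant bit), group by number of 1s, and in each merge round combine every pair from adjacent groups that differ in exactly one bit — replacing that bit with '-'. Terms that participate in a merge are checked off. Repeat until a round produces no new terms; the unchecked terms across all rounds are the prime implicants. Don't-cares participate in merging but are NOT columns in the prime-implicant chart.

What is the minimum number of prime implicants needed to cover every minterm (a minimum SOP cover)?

3

size-2^0 implicants → 0000(✓)  0001(✓)  0011(✓)  0100(✓)  0101(✓)  0110(✓)  0111(✓)  1011(✓)  1101(✓)  1110(✓)
size-2^1 implicants → -011  -101  -110  0-00(✓)  0-01(✓)  0-11(✓)  00-1(✓)  000-(✓)  01-0(✓)  01-1(✓)  010-(✓)  011-(✓)
size-2^2 implicants → 0--1  0-0-  01--
Unchecked terms (primes): -011, -101, -110, 0--1, 0-0-, 01--
Minterm coverage:
  m1 ⊆ 0--1,0-0-
  m5 ⊆ -101,0--1,0-0-,01--
  m6 ⊆ -110,01--
  m7 ⊆ 0--1,01--
  m13 ⊆ -101 [E]
  m14 ⊆ -110 [E]
E = {-101, -110}
Petrick residual → 0--1
Cover = bc'd + bcd' + a'd  |cover|=3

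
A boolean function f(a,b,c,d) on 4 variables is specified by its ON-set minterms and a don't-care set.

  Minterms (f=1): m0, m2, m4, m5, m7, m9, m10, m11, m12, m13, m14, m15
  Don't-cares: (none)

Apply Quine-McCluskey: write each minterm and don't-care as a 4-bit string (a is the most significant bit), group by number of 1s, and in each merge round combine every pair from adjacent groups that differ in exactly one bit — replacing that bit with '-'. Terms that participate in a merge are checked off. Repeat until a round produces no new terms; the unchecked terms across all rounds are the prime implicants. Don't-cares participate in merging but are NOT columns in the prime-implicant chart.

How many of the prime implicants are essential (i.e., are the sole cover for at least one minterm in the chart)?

2

[col 0] 0000*, 0010*, 0100*, 0101*, 0111*, 1001*, 1010*, 1011*, 1100*, 1101*, 1110*, 1111*
[col 1] -010, -100*, -101*, -111*, 0-00, 00-0, 01-1*, 010-*, 1-01*, 1-10*, 1-11*, 10-1*, 101-*, 11-0*, 11-1*, 110-*, 111-*
[col 2] -1-1, -10-, 1--1, 1-1-, 11--
Prime implicants: -010, -1-1, -10-, 0-00, 00-0, 1--1, 1-1-, 11--
PI chart (minterm → PIs covering it):
  0 | 0-00,00-0
  2 | -010,00-0
  4 | -10-,0-00
  5 | -1-1,-10-
  7 | -1-1  (sole → essential)
  9 | 1--1  (sole → essential)
  10 | -010,1-1-
  11 | 1--1,1-1-
  12 | -10-,11--
  13 | -1-1,-10-,1--1,11--
  14 | 1-1-,11--
  15 | -1-1,1--1,1-1-,11--
Essential prime implicants: -1-1, 1--1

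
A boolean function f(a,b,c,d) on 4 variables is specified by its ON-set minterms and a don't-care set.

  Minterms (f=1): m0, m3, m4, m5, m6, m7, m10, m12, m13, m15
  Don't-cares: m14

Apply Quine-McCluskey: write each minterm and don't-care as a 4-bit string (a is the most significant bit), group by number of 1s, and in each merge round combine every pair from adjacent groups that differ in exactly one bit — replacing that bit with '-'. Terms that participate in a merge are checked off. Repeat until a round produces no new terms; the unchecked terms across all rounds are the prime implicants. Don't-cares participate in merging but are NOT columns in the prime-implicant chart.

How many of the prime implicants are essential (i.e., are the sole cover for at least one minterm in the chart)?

[col 0] 0000*, 0011*, 0100*, 0101*, 0110*, 0111*, 1010*, 1100*, 1101*, 1110*, 1111*
[col 1] -100*, -101*, -110*, -111*, 0-00, 0-11, 01-0*, 01-1*, 010-*, 011-*, 1-10, 11-0*, 11-1*, 110-*, 111-*
[col 2] -1-0*, -1-1*, -10-*, -11-*, 01--*, 11--*
[col 3] -1--
Prime implicants: -1--, 0-00, 0-11, 1-10
PI chart (minterm → PIs covering it):
  0 | 0-00  (sole → essential)
  3 | 0-11  (sole → essential)
  4 | -1--,0-00
  5 | -1--  (sole → essential)
  6 | -1--  (sole → essential)
  7 | -1--,0-11
  10 | 1-10  (sole → essential)
  12 | -1--  (sole → essential)
  13 | -1--  (sole → essential)
  15 | -1--  (sole → essential)
Essential prime implicants: -1--, 0-00, 0-11, 1-10

4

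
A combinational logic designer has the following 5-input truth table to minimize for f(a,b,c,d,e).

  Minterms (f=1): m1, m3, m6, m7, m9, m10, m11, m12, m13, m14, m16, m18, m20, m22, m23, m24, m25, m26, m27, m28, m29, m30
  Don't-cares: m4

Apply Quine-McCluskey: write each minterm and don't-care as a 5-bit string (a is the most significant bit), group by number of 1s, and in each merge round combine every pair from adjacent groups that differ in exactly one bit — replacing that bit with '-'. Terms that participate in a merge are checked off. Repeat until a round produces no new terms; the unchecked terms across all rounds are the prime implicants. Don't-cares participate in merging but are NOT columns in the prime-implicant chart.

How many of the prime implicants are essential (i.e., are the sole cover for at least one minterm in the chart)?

3

size-2^0 implicants → 00001(✓)  00011(✓)  00100(✓)  00110(✓)  00111(✓)  01001(✓)  01010(✓)  01011(✓)  01100(✓)  01101(✓)  01110(✓)  10000(✓)  10010(✓)  10100(✓)  10110(✓)  10111(✓)  11000(✓)  11001(✓)  11010(✓)  11011(✓)  11100(✓)  11101(✓)  11110(✓)
size-2^1 implicants → -0100(✓)  -0110(✓)  -0111(✓)  -1001(✓)  -1010(✓)  -1011(✓)  -1100(✓)  -1101(✓)  -1110(✓)  0-001(✓)  0-011(✓)  0-100(✓)  0-110(✓)  00-11  000-1(✓)  001-0(✓)  0011-(✓)  01-01(✓)  01-10(✓)  010-1(✓)  0101-(✓)  011-0(✓)  0110-(✓)  1-000(✓)  1-010(✓)  1-100(✓)  1-110(✓)  10-00(✓)  10-10(✓)  100-0(✓)  101-0(✓)  1011-(✓)  11-00(✓)  11-01(✓)  11-10(✓)  110-0(✓)  110-1(✓)  1100-(✓)  1101-(✓)  111-0(✓)  1110-(✓)
size-2^2 implicants → --100(✓)  --110(✓)  -01-0(✓)  -011-  -1-01  -1-10  -10-1  -101-  -11-0(✓)  -110-  0-0-1  0-1-0(✓)  1--00(✓)  1--10(✓)  1-0-0(✓)  1-1-0(✓)  10--0(✓)  11--0(✓)  11-0-  110--
size-2^3 implicants → --1-0  1---0
Unchecked terms (primes): --1-0, -011-, -1-01, -1-10, -10-1, -101-, -110-, 0-0-1, 00-11, 1---0, 11-0-, 110--
Minterm coverage:
  m1 ⊆ 0-0-1 [E]
  m3 ⊆ 0-0-1,00-11
  m6 ⊆ --1-0,-011-
  m7 ⊆ -011-,00-11
  m9 ⊆ -1-01,-10-1,0-0-1
  m10 ⊆ -1-10,-101-
  m11 ⊆ -10-1,-101-,0-0-1
  m12 ⊆ --1-0,-110-
  m13 ⊆ -1-01,-110-
  m14 ⊆ --1-0,-1-10
  m16 ⊆ 1---0 [E]
  m18 ⊆ 1---0 [E]
  m20 ⊆ --1-0,1---0
  m22 ⊆ --1-0,-011-,1---0
  m23 ⊆ -011- [E]
  m24 ⊆ 1---0,11-0-,110--
  m25 ⊆ -1-01,-10-1,11-0-,110--
  m26 ⊆ -1-10,-101-,1---0,110--
  m27 ⊆ -10-1,-101-,110--
  m28 ⊆ --1-0,-110-,1---0,11-0-
  m29 ⊆ -1-01,-110-,11-0-
  m30 ⊆ --1-0,-1-10,1---0
E = {-011-, 0-0-1, 1---0}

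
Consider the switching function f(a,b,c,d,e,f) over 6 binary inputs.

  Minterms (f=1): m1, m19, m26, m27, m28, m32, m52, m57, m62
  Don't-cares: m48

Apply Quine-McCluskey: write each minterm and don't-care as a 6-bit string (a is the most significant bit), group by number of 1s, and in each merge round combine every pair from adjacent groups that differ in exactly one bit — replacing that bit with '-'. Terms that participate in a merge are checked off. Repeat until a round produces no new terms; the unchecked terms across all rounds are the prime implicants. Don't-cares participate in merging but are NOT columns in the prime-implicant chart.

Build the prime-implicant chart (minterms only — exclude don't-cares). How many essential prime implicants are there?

Round 0: 000001 010011✓ 011010✓ 011011✓ 011100 100000✓ 110000✓ 110100✓ 111001 111110
Round 1: 01-011 01101- 1-0000 110-00
PIs = {000001, 01-011, 01101-, 011100, 1-0000, 110-00, 111001, 111110}
Coverage chart:
  m1: 000001 ←essential
  m19: 01-011 ←essential
  m26: 01101- ←essential
  m27: 01-011,01101-
  m28: 011100 ←essential
  m32: 1-0000 ←essential
  m52: 110-00 ←essential
  m57: 111001 ←essential
  m62: 111110 ←essential
Essential: 000001, 01-011, 01101-, 011100, 1-0000, 110-00, 111001, 111110

8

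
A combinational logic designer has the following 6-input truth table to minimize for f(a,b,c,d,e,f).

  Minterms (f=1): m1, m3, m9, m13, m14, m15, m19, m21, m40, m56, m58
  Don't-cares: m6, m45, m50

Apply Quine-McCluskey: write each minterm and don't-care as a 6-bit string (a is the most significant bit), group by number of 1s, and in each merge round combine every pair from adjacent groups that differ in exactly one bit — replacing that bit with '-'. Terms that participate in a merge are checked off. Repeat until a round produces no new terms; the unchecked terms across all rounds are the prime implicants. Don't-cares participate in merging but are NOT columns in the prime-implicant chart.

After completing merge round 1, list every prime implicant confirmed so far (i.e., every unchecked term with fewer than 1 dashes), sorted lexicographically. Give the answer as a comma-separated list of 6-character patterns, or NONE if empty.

Round 0: 000001✓ 000011✓ 000110✓ 001001✓ 001101✓ 001110✓ 001111✓ 010011✓ 010101 101000✓ 101101✓ 110010✓ 111000✓ 111010✓
Round 1: -01101 0-0011 00-001 00-110 0000-1 001-01 0011-1 00111- 1-1000 11-010 1110-0
PIs = {-01101, 0-0011, 00-001, 00-110, 0000-1, 001-01, 0011-1, 00111-, 010101, 1-1000, 11-010, 1110-0}

010101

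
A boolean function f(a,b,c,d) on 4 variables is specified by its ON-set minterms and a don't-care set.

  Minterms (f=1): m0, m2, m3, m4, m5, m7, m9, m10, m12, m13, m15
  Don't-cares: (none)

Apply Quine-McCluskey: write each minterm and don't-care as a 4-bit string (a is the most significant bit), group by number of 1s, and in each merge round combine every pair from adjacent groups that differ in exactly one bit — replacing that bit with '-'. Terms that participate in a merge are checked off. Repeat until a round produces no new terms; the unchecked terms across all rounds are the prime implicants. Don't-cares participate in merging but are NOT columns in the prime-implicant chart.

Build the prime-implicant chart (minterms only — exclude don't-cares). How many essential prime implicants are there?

[col 0] 0000*, 0010*, 0011*, 0100*, 0101*, 0111*, 1001*, 1010*, 1100*, 1101*, 1111*
[col 1] -010, -100*, -101*, -111*, 0-00, 0-11, 00-0, 001-, 01-1*, 010-*, 1-01, 11-1*, 110-*
[col 2] -1-1, -10-
Prime implicants: -010, -1-1, -10-, 0-00, 0-11, 00-0, 001-, 1-01
PI chart (minterm → PIs covering it):
  0 | 0-00,00-0
  2 | -010,00-0,001-
  3 | 0-11,001-
  4 | -10-,0-00
  5 | -1-1,-10-
  7 | -1-1,0-11
  9 | 1-01  (sole → essential)
  10 | -010  (sole → essential)
  12 | -10-  (sole → essential)
  13 | -1-1,-10-,1-01
  15 | -1-1  (sole → essential)
Essential prime implicants: -010, -1-1, -10-, 1-01

4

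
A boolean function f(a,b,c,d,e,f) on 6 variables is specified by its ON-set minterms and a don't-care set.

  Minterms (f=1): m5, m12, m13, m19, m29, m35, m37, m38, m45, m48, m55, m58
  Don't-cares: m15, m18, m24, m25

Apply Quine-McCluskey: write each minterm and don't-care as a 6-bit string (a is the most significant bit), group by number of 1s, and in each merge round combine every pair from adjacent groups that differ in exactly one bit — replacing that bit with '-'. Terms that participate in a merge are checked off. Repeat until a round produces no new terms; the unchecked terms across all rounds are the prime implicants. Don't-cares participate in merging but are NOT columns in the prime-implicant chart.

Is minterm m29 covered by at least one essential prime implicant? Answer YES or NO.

NO

size-2^0 implicants → 000101(✓)  001100(✓)  001101(✓)  001111(✓)  010010(✓)  010011(✓)  011000(✓)  011001(✓)  011101(✓)  100011  100101(✓)  100110  101101(✓)  110000  110111  111010
size-2^1 implicants → -00101(✓)  -01101(✓)  0-1101  00-101(✓)  0011-1  00110-  01001-  011-01  01100-  10-101(✓)
size-2^2 implicants → -0-101
Unchecked terms (primes): -0-101, 0-1101, 0011-1, 00110-, 01001-, 011-01, 01100-, 100011, 100110, 110000, 110111, 111010
Minterm coverage:
  m5 ⊆ -0-101 [E]
  m12 ⊆ 00110- [E]
  m13 ⊆ -0-101,0-1101,0011-1,00110-
  m19 ⊆ 01001- [E]
  m29 ⊆ 0-1101,011-01
  m35 ⊆ 100011 [E]
  m37 ⊆ -0-101 [E]
  m38 ⊆ 100110 [E]
  m45 ⊆ -0-101 [E]
  m48 ⊆ 110000 [E]
  m55 ⊆ 110111 [E]
  m58 ⊆ 111010 [E]
E = {-0-101, 00110-, 01001-, 100011, 100110, 110000, 110111, 111010}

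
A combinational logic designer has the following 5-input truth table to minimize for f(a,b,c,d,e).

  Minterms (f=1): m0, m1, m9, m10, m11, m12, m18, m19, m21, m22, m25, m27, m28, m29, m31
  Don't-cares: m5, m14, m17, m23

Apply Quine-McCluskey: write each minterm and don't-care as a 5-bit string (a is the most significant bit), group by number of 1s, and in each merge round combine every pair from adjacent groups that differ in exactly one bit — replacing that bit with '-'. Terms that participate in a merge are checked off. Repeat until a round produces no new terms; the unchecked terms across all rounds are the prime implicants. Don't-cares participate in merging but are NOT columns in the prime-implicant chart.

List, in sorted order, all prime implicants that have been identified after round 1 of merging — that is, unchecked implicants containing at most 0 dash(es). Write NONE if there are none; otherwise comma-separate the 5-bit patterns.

NONE

size-2^0 implicants → 00000(✓)  00001(✓)  00101(✓)  01001(✓)  01010(✓)  01011(✓)  01100(✓)  01110(✓)  10001(✓)  10010(✓)  10011(✓)  10101(✓)  10110(✓)  10111(✓)  11001(✓)  11011(✓)  11100(✓)  11101(✓)  11111(✓)
size-2^1 implicants → -0001(✓)  -0101(✓)  -1001(✓)  -1011(✓)  -1100  0-001(✓)  00-01(✓)  0000-  01-10  010-1(✓)  0101-  011-0  1-001(✓)  1-011(✓)  1-101(✓)  1-111(✓)  10-01(✓)  10-10(✓)  10-11(✓)  100-1(✓)  1001-(✓)  101-1(✓)  1011-(✓)  11-01(✓)  11-11(✓)  110-1(✓)  111-1(✓)  1110-
size-2^2 implicants → --001  -0-01  -10-1  1--01(✓)  1--11(✓)  1-0-1(✓)  1-1-1(✓)  10--1(✓)  10-1-  11--1(✓)
size-2^3 implicants → 1---1
Unchecked terms (primes): --001, -0-01, -10-1, -1100, 0000-, 01-10, 0101-, 011-0, 1---1, 10-1-, 1110-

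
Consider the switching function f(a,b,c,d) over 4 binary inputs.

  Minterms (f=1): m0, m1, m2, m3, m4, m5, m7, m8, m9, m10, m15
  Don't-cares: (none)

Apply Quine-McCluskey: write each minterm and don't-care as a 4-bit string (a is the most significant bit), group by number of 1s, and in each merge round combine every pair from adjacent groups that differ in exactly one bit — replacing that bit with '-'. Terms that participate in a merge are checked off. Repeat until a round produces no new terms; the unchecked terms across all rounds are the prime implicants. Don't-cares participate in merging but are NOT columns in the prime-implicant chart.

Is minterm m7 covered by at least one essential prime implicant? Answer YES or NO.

Round 0: 0000✓ 0001✓ 0010✓ 0011✓ 0100✓ 0101✓ 0111✓ 1000✓ 1001✓ 1010✓ 1111✓
Round 1: -000✓ -001✓ -010✓ -111 0-00✓ 0-01✓ 0-11✓ 00-0✓ 00-1✓ 000-✓ 001-✓ 01-1✓ 010-✓ 10-0✓ 100-✓
Round 2: -0-0 -00- 0--1 0-0- 00--
PIs = {-0-0, -00-, -111, 0--1, 0-0-, 00--}
Coverage chart:
  m0: -0-0,-00-,0-0-,00--
  m1: -00-,0--1,0-0-,00--
  m2: -0-0,00--
  m3: 0--1,00--
  m4: 0-0- ←essential
  m5: 0--1,0-0-
  m7: -111,0--1
  m8: -0-0,-00-
  m9: -00- ←essential
  m10: -0-0 ←essential
  m15: -111 ←essential
Essential: -0-0, -00-, -111, 0-0-

YES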